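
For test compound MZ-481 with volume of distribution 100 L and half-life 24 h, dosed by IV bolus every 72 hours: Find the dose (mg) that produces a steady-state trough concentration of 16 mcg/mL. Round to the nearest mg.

τ/t½ = 72/24 ≈ 3, so f = (1/2)^(72/24) ≈ 0.125000.
Cmin,ss = (D/Vd)·f/(1−f), so D = Cmin,ss·Vd·(1−f)/f.
D = 16 × 100 × (1−f)/f ≈ 16 × 100 × 7.00000 ≈ 11200.00 mg.

11200 mg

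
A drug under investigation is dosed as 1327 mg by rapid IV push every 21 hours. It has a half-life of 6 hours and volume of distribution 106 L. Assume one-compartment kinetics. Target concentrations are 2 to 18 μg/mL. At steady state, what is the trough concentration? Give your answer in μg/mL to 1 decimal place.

k = ln2/t½ = ln2/6 ≈ 0.115525 h⁻¹; fraction remaining f = e^(−kτ) = e^(−0.115525×21) ≈ 0.0884.
Each bolus raises the concentration by D/Vd = 1327/106 ≈ 12.519 μg/mL.
Steady-state trough Cmin,ss = C₀·f/(1−f) ≈ 12.519 × 0.0884/0.9116 ≈ 1.214 μg/mL.
Trough 1.2 μg/mL vs MEC 2 μg/mL: subtherapeutic.

1.2 μg/mL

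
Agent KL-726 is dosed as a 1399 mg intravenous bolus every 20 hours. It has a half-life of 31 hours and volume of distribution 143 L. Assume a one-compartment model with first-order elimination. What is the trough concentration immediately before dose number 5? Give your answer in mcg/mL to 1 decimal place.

f = (1/2)^(τ/t½) = (1/2)^(20/31) ≈ 0.6394.
C₀ = D/Vd = 1399/143 ≈ 9.783 mcg/mL.
Before the 5th dose, 4 doses have been given. Superposition: Cmin = C₀·(f + f² + … + f^4).
≈ 9.783 × (0.6394 + 0.4088 + 0.2614 + 0.1671) ≈ 9.783 × 1.4767 ≈ 14.447 mcg/mL.

14.4 mcg/mL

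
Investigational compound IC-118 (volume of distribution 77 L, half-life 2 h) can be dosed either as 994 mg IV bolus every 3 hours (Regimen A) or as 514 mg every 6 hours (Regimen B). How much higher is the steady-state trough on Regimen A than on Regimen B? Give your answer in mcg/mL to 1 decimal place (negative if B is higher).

Regimen A: f = (1/2)^(3/2) ≈ 0.3536; Cmin,ss = (994/77)·f/(1−f) ≈ 7.062 mcg/mL.
Regimen B: f = (1/2)^(6/2) ≈ 0.1250; Cmin,ss = (514/77)·f/(1−f) ≈ 0.954 mcg/mL.
Difference ≈ 7.062 − 0.954 ≈ 6.108 mcg/mL.

6.1 mcg/mL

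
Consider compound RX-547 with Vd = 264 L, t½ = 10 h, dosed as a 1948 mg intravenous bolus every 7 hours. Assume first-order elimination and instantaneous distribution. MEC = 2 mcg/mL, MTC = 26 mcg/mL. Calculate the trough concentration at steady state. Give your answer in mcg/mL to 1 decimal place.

11.8 mcg/mL

k = ln2/t½ = ln2/10 ≈ 0.069315 h⁻¹; fraction remaining f = e^(−kτ) = e^(−0.069315×7) ≈ 0.6156.
Single-dose peak C₀ = D/Vd = 1948/264 ≈ 7.379 mcg/mL.
Steady-state trough Cmin,ss = C₀·f/(1−f) ≈ 7.379 × 0.6156/0.3844 ≈ 11.817 mcg/mL.
Trough 11.8 mcg/mL vs MEC 2 mcg/mL: adequate.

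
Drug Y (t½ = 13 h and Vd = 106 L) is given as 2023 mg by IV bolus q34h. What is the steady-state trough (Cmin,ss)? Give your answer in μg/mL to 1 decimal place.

3.7 μg/mL

τ/t½ = 34/13 ≈ 2.6154, so fraction remaining f = (1/2)^(34/13) ≈ 0.1632.
Each bolus raises the concentration by D/Vd = 2023/106 ≈ 19.085 μg/mL.
Steady-state trough Cmin,ss = C₀·f/(1−f) ≈ 19.085 × 0.1632/0.8368 ≈ 3.722 μg/mL.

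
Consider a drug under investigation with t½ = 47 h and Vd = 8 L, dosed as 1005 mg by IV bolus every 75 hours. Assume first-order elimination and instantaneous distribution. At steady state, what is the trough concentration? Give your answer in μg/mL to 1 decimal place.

Over one 75-h interval, 75/47 ≈ 1.5957 half-lives elapse, leaving f ≈ 0.3309 of each dose.
At steady state, accumulation factor R = 1/(1 − e^(−kτ)) ≈ 1.4945.
Each bolus raises the concentration by D/Vd = 1005/8 ≈ 125.625 μg/mL.
Cmax,ss = C₀/(1 − f) ≈ 125.625/0.6691 ≈ 187.752 μg/mL.
One interval later, Cmin,ss = Cmax,ss·e^(−kτ) ≈ 187.752 × 0.3309 ≈ 62.127 μg/mL.

62.1 μg/mL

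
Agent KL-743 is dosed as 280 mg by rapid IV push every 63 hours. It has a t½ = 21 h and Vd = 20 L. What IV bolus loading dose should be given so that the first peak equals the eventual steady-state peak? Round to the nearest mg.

f = (1/2)^(63/21) ≈ 0.125000; accumulation ratio R = 1/(1−f) ≈ 1.14286.
Loading dose to hit Cmax,ss on first dose: D_load = D_maint·R ≈ 280 × 1.14286 ≈ 320.00 mg.

320 mg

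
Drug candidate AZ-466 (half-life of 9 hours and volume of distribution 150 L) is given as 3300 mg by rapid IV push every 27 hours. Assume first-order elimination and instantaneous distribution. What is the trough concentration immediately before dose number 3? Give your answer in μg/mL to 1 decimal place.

f = (1/2)^(τ/t½) = (1/2)^(27/9) ≈ 0.1250.
C₀ = D/Vd = 3300/150 ≈ 22.000 μg/mL.
Before the 3rd dose, 2 doses have been given. Superposition: Cmin = C₀·(f + f²).
≈ 22.000 × (0.1250 + 0.0156) ≈ 22.000 × 0.1406 ≈ 3.093 μg/mL.

3.1 μg/mL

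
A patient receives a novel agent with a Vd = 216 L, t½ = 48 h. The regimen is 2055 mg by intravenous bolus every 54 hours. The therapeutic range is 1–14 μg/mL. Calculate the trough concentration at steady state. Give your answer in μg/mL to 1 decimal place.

Over one 54-h interval, 54/48 ≈ 1.125 half-lives elapse, leaving f ≈ 0.4585 of each dose.
At steady state, accumulation factor R = 1/(1 − e^(−kτ)) ≈ 1.8467.
Each bolus raises the concentration by D/Vd = 2055/216 ≈ 9.514 μg/mL.
Cmax,ss = C₀/(1 − f) ≈ 9.514/0.5415 ≈ 17.570 μg/mL.
One interval later, Cmin,ss = Cmax,ss·e^(−kτ) ≈ 17.570 × 0.4585 ≈ 8.056 μg/mL.
Trough 8.1 μg/mL vs MEC 1 μg/mL: adequate.

8.1 μg/mL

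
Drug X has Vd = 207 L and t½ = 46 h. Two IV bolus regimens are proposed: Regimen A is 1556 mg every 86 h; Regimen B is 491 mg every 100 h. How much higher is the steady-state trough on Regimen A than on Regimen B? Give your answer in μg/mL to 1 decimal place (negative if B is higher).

Regimen A: f = (1/2)^(86/46) ≈ 0.2737; Cmin,ss = (1556/207)·f/(1−f) ≈ 2.833 μg/mL.
Regimen B: f = (1/2)^(100/46) ≈ 0.2216; Cmin,ss = (491/207)·f/(1−f) ≈ 0.675 μg/mL.
Difference ≈ 2.833 − 0.675 ≈ 2.158 μg/mL.

2.2 μg/mL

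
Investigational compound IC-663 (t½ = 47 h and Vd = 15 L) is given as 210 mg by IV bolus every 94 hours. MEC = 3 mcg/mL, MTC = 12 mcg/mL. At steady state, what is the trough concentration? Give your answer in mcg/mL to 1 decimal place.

4.7 mcg/mL

The dosing interval is 2 half-lives, so f = 2^(−2) = 0.25.
At steady state, R = 1/(1 − 0.25) = 4/3.
Single-dose peak C₀ = D/Vd = 210/15 = 14 mcg/mL.
Steady-state peak Cmax,ss = C₀·R = 14 × 4/3 ≈ 18.667 mcg/mL.
Steady-state trough Cmin,ss = Cmax,ss·f ≈ 18.667 × 0.25 ≈ 4.667 mcg/mL.
Trough 4.7 mcg/mL vs MEC 3 mcg/mL: adequate.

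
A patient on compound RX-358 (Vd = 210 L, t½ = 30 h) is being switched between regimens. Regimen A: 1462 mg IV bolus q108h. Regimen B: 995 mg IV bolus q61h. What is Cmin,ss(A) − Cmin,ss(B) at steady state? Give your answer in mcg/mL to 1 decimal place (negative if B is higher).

Regimen A: f = (1/2)^(108/30) ≈ 0.0825; Cmin,ss = (1462/210)·f/(1−f) ≈ 0.626 mcg/mL.
Regimen B: f = (1/2)^(61/30) ≈ 0.2443; Cmin,ss = (995/210)·f/(1−f) ≈ 1.532 mcg/mL.
Difference ≈ 0.626 − 1.532 ≈ -0.906 mcg/mL.

-0.9 mcg/mL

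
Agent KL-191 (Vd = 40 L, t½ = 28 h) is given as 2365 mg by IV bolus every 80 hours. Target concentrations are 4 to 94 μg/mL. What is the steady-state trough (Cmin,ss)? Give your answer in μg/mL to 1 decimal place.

9.5 μg/mL

τ/t½ = 80/28 ≈ 2.8571, so fraction remaining f = (1/2)^(80/28) ≈ 0.1380.
Single-dose peak C₀ = D/Vd = 2365/40 ≈ 59.125 μg/mL.
Steady-state trough Cmin,ss = C₀·f/(1−f) ≈ 59.125 × 0.1380/0.8620 ≈ 9.465 μg/mL.
Trough 9.5 μg/mL vs MEC 4 μg/mL: adequate.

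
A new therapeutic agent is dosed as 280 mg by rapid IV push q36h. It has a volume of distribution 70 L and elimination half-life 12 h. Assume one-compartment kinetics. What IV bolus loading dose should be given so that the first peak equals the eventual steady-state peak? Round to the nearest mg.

f = (1/2)^(36/12) ≈ 0.125000; accumulation ratio R = 1/(1−f) ≈ 1.14286.
Loading dose to hit Cmax,ss on first dose: D_load = D_maint·R ≈ 280 × 1.14286 ≈ 320.00 mg.

320 mg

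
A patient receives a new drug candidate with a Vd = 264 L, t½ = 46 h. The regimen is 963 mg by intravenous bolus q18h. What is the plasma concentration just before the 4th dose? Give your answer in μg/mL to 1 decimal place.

f = (1/2)^(τ/t½) = (1/2)^(18/46) ≈ 0.7624.
C₀ = D/Vd = 963/264 ≈ 3.648 μg/mL.
Before the 4th dose, 3 doses have been given. Superposition: Cmin = C₀·(f + f² + … + f^3).
≈ 3.648 × (0.7624 + 0.5813 + 0.4431) ≈ 3.648 × 1.7868 ≈ 6.518 μg/mL.

6.5 μg/mL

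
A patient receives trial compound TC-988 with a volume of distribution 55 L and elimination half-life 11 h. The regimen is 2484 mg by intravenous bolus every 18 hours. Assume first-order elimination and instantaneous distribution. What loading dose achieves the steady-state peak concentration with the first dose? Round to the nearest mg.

f = (1/2)^(18/11) ≈ 0.321666; accumulation ratio R = 1/(1−f) ≈ 1.47420.
Loading dose to hit Cmax,ss on first dose: D_load = D_maint·R ≈ 2484 × 1.47420 ≈ 3661.91 mg.

3662 mg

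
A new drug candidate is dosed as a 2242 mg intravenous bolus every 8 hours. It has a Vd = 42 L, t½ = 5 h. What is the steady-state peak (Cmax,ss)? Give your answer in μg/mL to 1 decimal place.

79.7 μg/mL

k = ln2/t½ = ln2/5 ≈ 0.138629 h⁻¹; fraction remaining f = e^(−kτ) = e^(−0.138629×8) ≈ 0.3299.
Accumulation ratio R = 1/(1 − f) ≈ 1/0.6701 ≈ 1.4923.
Each bolus raises the concentration by D/Vd = 2242/42 ≈ 53.381 μg/mL.
Steady-state peak Cmax,ss = C₀·R ≈ 53.381 × 1.4923 ≈ 79.660 μg/mL.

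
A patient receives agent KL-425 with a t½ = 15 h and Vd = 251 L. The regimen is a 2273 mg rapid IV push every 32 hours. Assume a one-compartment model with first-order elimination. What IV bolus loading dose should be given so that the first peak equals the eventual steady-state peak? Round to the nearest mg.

2944 mg

f = (1/2)^(32/15) ≈ 0.227931; accumulation ratio R = 1/(1−f) ≈ 1.29522.
Loading dose to hit Cmax,ss on first dose: D_load = D_maint·R ≈ 2273 × 1.29522 ≈ 2944.04 mg.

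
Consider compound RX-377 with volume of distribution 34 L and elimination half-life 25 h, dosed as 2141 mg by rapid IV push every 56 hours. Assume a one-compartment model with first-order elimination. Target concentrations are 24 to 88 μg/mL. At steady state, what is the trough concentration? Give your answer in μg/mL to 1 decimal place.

16.9 μg/mL

Over one 56-h interval, 56/25 ≈ 2.24 half-lives elapse, leaving f ≈ 0.2117 of each dose.
At steady state, accumulation factor R = 1/(1 − e^(−kτ)) ≈ 1.2686.
Single-dose peak C₀ = D/Vd = 2141/34 ≈ 62.971 μg/mL.
Cmax,ss = C₀/(1 − f) ≈ 62.971/0.7883 ≈ 79.882 μg/mL.
One interval later, Cmin,ss = Cmax,ss·e^(−kτ) ≈ 79.882 × 0.2117 ≈ 16.911 μg/mL.
Trough 16.9 μg/mL vs MEC 24 μg/mL: subtherapeutic.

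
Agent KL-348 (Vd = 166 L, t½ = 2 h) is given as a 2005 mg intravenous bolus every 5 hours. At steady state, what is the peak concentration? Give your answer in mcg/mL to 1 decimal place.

14.7 mcg/mL

Over one 5-h interval, 5/2 ≈ 2.5 half-lives elapse, leaving f ≈ 0.1768 of each dose.
Accumulation ratio R = 1/(1 − f) ≈ 1/0.8232 ≈ 1.2148.
Each bolus raises the concentration by D/Vd = 2005/166 ≈ 12.078 mcg/mL.
Cmax,ss = C₀/(1 − f) ≈ 12.078/0.8232 ≈ 14.672 mcg/mL.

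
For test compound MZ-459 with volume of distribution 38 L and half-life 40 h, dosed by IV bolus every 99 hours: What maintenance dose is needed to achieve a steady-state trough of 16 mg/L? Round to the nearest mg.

τ/t½ = 99/40 ≈ 2.475, so f = (1/2)^(99/40) ≈ 0.179867.
Cmin,ss = (D/Vd)·f/(1−f), so D = Cmin,ss·Vd·(1−f)/f.
D = 16 × 38 × (1−f)/f ≈ 16 × 38 × 4.55966 ≈ 2772.27 mg.

2772 mg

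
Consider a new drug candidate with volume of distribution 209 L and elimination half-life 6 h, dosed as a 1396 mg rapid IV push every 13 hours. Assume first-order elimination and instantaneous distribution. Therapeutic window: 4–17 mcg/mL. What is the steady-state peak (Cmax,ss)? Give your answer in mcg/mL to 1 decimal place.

τ/t½ = 13/6 ≈ 2.1667, so fraction remaining f = (1/2)^(13/6) ≈ 0.2227.
At steady state, accumulation factor R = 1/(1 − e^(−kτ)) ≈ 1.2865.
Single-dose peak C₀ = D/Vd = 1396/209 ≈ 6.679 mcg/mL.
Cmax,ss = C₀/(1 − f) ≈ 6.679/0.7773 ≈ 8.593 mcg/mL.
Peak 8.6 mcg/mL vs MTC 17 mcg/mL: below toxic threshold.

8.6 mcg/mL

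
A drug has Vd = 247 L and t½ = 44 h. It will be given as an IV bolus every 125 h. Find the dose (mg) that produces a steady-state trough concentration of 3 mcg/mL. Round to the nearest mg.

4568 mg

τ/t½ = 125/44 ≈ 2.8409, so f = (1/2)^(125/44) ≈ 0.139573.
Cmin,ss = (D/Vd)·f/(1−f), so D = Cmin,ss·Vd·(1−f)/f.
D = 3 × 247 × (1−f)/f ≈ 3 × 247 × 6.16471 ≈ 4568.05 mg.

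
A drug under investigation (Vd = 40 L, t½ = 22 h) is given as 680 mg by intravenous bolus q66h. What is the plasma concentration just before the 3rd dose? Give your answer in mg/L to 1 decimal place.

f = (1/2)^(τ/t½) = (1/2)^(66/22) ≈ 0.1250.
C₀ = D/Vd = 680/40 ≈ 17.000 mg/L.
Before the 3rd dose, 2 doses have been given. Superposition: Cmin = C₀·(f + f²).
≈ 17.000 × (0.1250 + 0.0156) ≈ 17.000 × 0.1406 ≈ 2.390 mg/L.

2.4 mg/L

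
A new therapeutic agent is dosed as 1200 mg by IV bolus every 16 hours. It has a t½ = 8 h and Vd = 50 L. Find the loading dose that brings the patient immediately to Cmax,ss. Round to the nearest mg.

1600 mg

f = (1/2)^(16/8) ≈ 0.250000; accumulation ratio R = 1/(1−f) ≈ 1.33333.
Loading dose to hit Cmax,ss on first dose: D_load = D_maint·R ≈ 1200 × 1.33333 ≈ 1600.00 mg.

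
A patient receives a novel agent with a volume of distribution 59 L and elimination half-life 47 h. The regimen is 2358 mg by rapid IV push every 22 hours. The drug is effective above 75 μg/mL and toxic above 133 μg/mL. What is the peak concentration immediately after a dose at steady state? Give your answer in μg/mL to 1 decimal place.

Over one 22-h interval, 22/47 ≈ 0.46809 half-lives elapse, leaving f ≈ 0.7229 of each dose.
At steady state, accumulation factor R = 1/(1 − e^(−kτ)) ≈ 3.6088.
Each bolus raises the concentration by D/Vd = 2358/59 ≈ 39.966 μg/mL.
Steady-state peak Cmax,ss = C₀·R ≈ 39.966 × 3.6088 ≈ 144.229 μg/mL.
Peak 144.2 μg/mL vs MTC 133 μg/mL: exceeds toxic threshold.

144.2 μg/mL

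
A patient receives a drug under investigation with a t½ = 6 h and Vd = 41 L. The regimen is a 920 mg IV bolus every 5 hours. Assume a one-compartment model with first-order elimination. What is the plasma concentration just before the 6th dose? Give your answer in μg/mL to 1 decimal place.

27.1 μg/mL

f = (1/2)^(τ/t½) = (1/2)^(5/6) ≈ 0.5612.
C₀ = D/Vd = 920/41 ≈ 22.439 μg/mL.
Before the 6th dose, 5 doses have been given. Superposition: Cmin = C₀·(f + f² + … + f^5).
≈ 22.439 × (0.5612 + 0.3149 + 0.1767 + 0.0992 + 0.0557) ≈ 22.439 × 1.2077 ≈ 27.100 μg/mL.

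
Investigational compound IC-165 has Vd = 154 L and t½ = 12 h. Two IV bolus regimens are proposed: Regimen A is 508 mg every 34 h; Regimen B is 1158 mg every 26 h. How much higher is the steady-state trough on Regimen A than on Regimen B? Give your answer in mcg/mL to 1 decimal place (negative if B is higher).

-1.6 mcg/mL

Regimen A: f = (1/2)^(34/12) ≈ 0.1403; Cmin,ss = (508/154)·f/(1−f) ≈ 0.538 mcg/mL.
Regimen B: f = (1/2)^(26/12) ≈ 0.2227; Cmin,ss = (1158/154)·f/(1−f) ≈ 2.154 mcg/mL.
Difference ≈ 0.538 − 2.154 ≈ -1.616 mcg/mL.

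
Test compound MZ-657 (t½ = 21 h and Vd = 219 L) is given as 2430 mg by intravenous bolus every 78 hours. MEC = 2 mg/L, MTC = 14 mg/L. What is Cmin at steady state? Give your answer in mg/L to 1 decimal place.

k = ln2/t½ = ln2/21 ≈ 0.033007 h⁻¹; fraction remaining f = e^(−kτ) = e^(−0.033007×78) ≈ 0.0762.
Accumulation ratio R = 1/(1 − f) ≈ 1/0.9238 ≈ 1.0825.
Single-dose peak C₀ = D/Vd = 2430/219 ≈ 11.096 mg/L.
Steady-state peak Cmax,ss = C₀·R ≈ 11.096 × 1.0825 ≈ 12.011 mg/L.
Steady-state trough Cmin,ss = Cmax,ss·f ≈ 12.011 × 0.0762 ≈ 0.915 mg/L.
Trough 0.9 mg/L vs MEC 2 mg/L: subtherapeutic.

0.9 mg/L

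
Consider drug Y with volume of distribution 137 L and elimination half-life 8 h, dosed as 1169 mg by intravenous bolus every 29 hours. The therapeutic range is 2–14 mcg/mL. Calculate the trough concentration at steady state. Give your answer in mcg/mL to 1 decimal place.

τ/t½ = 29/8 ≈ 3.625, so fraction remaining f = (1/2)^(29/8) ≈ 0.0811.
Accumulation ratio R = 1/(1 − f) ≈ 1/0.9189 ≈ 1.0883.
Each bolus raises the concentration by D/Vd = 1169/137 ≈ 8.533 mcg/mL.
Cmax,ss = C₀/(1 − f) ≈ 8.533/0.9189 ≈ 9.286 mcg/mL.
One interval later, Cmin,ss = Cmax,ss·e^(−kτ) ≈ 9.286 × 0.0811 ≈ 0.753 mcg/mL.
Trough 0.8 mcg/mL vs MEC 2 mcg/mL: subtherapeutic.

0.8 mcg/mL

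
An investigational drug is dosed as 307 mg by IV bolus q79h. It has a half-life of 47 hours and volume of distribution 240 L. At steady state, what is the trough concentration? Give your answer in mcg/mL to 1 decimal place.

0.6 mcg/mL

Over one 79-h interval, 79/47 ≈ 1.6809 half-lives elapse, leaving f ≈ 0.3119 of each dose.
Accumulation ratio R = 1/(1 − f) ≈ 1/0.6881 ≈ 1.4533.
Single-dose peak C₀ = D/Vd = 307/240 ≈ 1.279 mcg/mL.
Cmax,ss = C₀/(1 − f) ≈ 1.279/0.6881 ≈ 1.859 mcg/mL.
One interval later, Cmin,ss = Cmax,ss·e^(−kτ) ≈ 1.859 × 0.3119 ≈ 0.580 mcg/mL.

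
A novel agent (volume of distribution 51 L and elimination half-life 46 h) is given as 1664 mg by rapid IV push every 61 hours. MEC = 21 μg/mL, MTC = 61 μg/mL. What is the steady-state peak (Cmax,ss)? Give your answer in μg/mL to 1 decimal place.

Over one 61-h interval, 61/46 ≈ 1.3261 half-lives elapse, leaving f ≈ 0.3988 of each dose.
Accumulation ratio R = 1/(1 − f) ≈ 1/0.6012 ≈ 1.6633.
Single-dose peak C₀ = D/Vd = 1664/51 ≈ 32.627 μg/mL.
Cmax,ss = C₀/(1 − f) ≈ 32.627/0.6012 ≈ 54.270 μg/mL.
Peak 54.3 μg/mL vs MTC 61 μg/mL: below toxic threshold.

54.3 μg/mL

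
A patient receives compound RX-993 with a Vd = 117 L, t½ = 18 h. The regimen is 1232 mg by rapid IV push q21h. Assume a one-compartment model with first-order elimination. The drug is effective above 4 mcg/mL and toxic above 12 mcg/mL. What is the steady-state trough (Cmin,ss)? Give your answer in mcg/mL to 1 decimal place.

Over one 21-h interval, 21/18 ≈ 1.1667 half-lives elapse, leaving f ≈ 0.4454 of each dose.
At steady state, accumulation factor R = 1/(1 − e^(−kτ)) ≈ 1.8031.
Each bolus raises the concentration by D/Vd = 1232/117 ≈ 10.530 mcg/mL.
Steady-state peak Cmax,ss = C₀·R ≈ 10.530 × 1.8031 ≈ 18.987 mcg/mL.
Steady-state trough Cmin,ss = Cmax,ss·f ≈ 18.987 × 0.4454 ≈ 8.457 mcg/mL.
Trough 8.5 mcg/mL vs MEC 4 mcg/mL: adequate.

8.5 mcg/mL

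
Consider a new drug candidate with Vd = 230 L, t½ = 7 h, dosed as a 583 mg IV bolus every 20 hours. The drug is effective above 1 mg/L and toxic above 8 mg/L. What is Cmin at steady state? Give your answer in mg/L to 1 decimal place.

0.4 mg/L

k = ln2/t½ = ln2/7 ≈ 0.099021 h⁻¹; fraction remaining f = e^(−kτ) = e^(−0.099021×20) ≈ 0.1380.
Each bolus raises the concentration by D/Vd = 583/230 ≈ 2.535 mg/L.
Steady-state trough Cmin,ss = C₀·f/(1−f) ≈ 2.535 × 0.1380/0.8620 ≈ 0.406 mg/L.
Trough 0.4 mg/L vs MEC 1 mg/L: subtherapeutic.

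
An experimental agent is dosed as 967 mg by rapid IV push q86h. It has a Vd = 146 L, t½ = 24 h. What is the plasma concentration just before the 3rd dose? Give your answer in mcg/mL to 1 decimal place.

0.6 mcg/mL

f = (1/2)^(τ/t½) = (1/2)^(86/24) ≈ 0.0834.
C₀ = D/Vd = 967/146 ≈ 6.623 mcg/mL.
Before the 3rd dose, 2 doses have been given. Superposition: Cmin = C₀·(f + f²).
≈ 6.623 × (0.0834 + 0.0070) ≈ 6.623 × 0.0904 ≈ 0.599 mcg/mL.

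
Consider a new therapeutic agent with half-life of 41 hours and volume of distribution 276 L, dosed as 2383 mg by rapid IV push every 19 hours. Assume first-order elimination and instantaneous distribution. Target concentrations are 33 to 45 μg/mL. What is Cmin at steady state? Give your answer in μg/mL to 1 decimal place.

Over one 19-h interval, 19/41 ≈ 0.46341 half-lives elapse, leaving f ≈ 0.7253 of each dose.
Each bolus raises the concentration by D/Vd = 2383/276 ≈ 8.634 μg/mL.
Steady-state trough Cmin,ss = C₀·f/(1−f) ≈ 8.634 × 0.7253/0.2747 ≈ 22.797 μg/mL.
Trough 22.8 μg/mL vs MEC 33 μg/mL: subtherapeutic.

22.8 μg/mL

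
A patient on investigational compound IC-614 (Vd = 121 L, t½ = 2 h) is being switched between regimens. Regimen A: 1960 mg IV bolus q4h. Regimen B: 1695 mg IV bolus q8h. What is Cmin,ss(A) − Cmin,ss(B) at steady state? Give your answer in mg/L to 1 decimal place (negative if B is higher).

4.5 mg/L

Regimen A: f = (1/2)^(4/2) ≈ 0.2500; Cmin,ss = (1960/121)·f/(1−f) ≈ 5.399 mg/L.
Regimen B: f = (1/2)^(8/2) ≈ 0.0625; Cmin,ss = (1695/121)·f/(1−f) ≈ 0.934 mg/L.
Difference ≈ 5.399 − 0.934 ≈ 4.465 mg/L.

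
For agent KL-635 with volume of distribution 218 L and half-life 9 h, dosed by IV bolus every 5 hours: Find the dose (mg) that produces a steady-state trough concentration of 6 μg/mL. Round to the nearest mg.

614 mg

τ/t½ = 5/9 ≈ 0.55556, so f = (1/2)^(5/9) ≈ 0.680395.
Cmin,ss = (D/Vd)·f/(1−f), so D = Cmin,ss·Vd·(1−f)/f.
D = 6 × 218 × (1−f)/f ≈ 6 × 218 × 0.46973 ≈ 614.41 mg.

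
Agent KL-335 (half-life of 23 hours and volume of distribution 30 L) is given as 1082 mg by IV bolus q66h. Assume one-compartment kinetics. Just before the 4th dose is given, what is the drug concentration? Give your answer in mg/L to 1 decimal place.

f = (1/2)^(τ/t½) = (1/2)^(66/23) ≈ 0.1368.
C₀ = D/Vd = 1082/30 ≈ 36.067 mg/L.
Before the 4th dose, 3 doses have been given. Superposition: Cmin = C₀·(f + f² + … + f^3).
≈ 36.067 × (0.1368 + 0.0187 + 0.0026) ≈ 36.067 × 0.1581 ≈ 5.702 mg/L.

5.7 mg/L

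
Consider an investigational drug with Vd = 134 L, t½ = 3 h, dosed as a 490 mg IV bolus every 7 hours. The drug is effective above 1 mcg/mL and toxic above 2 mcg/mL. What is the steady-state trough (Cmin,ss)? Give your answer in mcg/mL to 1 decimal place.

0.9 mcg/mL

k = ln2/t½ = ln2/3 ≈ 0.231049 h⁻¹; fraction remaining f = e^(−kτ) = e^(−0.231049×7) ≈ 0.1984.
Accumulation ratio R = 1/(1 − f) ≈ 1/0.8016 ≈ 1.2475.
Single-dose peak C₀ = D/Vd = 490/134 ≈ 3.657 mcg/mL.
Cmax,ss = C₀/(1 − f) ≈ 3.657/0.8016 ≈ 4.562 mcg/mL.
Steady-state trough Cmin,ss = Cmax,ss·f ≈ 4.562 × 0.1984 ≈ 0.905 mcg/mL.
Trough 0.9 mcg/mL vs MEC 1 mcg/mL: subtherapeutic.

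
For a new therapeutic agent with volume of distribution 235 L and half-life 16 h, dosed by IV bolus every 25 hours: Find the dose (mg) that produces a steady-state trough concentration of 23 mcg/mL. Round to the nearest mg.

10559 mg

τ/t½ = 25/16 ≈ 1.5625, so f = (1/2)^(25/16) ≈ 0.338564.
Cmin,ss = (D/Vd)·f/(1−f), so D = Cmin,ss·Vd·(1−f)/f.
D = 23 × 235 × (1−f)/f ≈ 23 × 235 × 1.95365 ≈ 10559.48 mg.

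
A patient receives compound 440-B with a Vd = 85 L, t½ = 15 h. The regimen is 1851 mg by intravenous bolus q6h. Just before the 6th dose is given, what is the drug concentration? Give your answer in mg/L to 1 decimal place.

51.1 mg/L

f = (1/2)^(τ/t½) = (1/2)^(6/15) ≈ 0.7579.
C₀ = D/Vd = 1851/85 ≈ 21.776 mg/L.
Before the 6th dose, 5 doses have been given. Superposition: Cmin = C₀·(f + f² + … + f^5).
≈ 21.776 × (0.7579 + 0.5744 + 0.4353 + 0.3299 + 0.2501) ≈ 21.776 × 2.3476 ≈ 51.121 mg/L.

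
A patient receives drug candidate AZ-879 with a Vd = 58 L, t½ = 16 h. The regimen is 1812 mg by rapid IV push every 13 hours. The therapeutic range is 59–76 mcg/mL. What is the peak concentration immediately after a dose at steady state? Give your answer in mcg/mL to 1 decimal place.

72.6 mcg/mL

Over one 13-h interval, 13/16 ≈ 0.8125 half-lives elapse, leaving f ≈ 0.5694 of each dose.
At steady state, accumulation factor R = 1/(1 − e^(−kτ)) ≈ 2.3223.
Each bolus raises the concentration by D/Vd = 1812/58 ≈ 31.241 mcg/mL.
Steady-state peak Cmax,ss = C₀·R ≈ 31.241 × 2.3223 ≈ 72.551 mcg/mL.
Peak 72.6 mcg/mL vs MTC 76 mcg/mL: below toxic threshold.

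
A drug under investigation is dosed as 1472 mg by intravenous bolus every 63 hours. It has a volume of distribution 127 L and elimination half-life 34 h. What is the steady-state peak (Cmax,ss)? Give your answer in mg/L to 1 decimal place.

16.0 mg/L

τ/t½ = 63/34 ≈ 1.8529, so fraction remaining f = (1/2)^(63/34) ≈ 0.2768.
Accumulation ratio R = 1/(1 − f) ≈ 1/0.7232 ≈ 1.3827.
Each bolus raises the concentration by D/Vd = 1472/127 ≈ 11.591 mg/L.
Cmax,ss = C₀/(1 − f) ≈ 11.591/0.7232 ≈ 16.027 mg/L.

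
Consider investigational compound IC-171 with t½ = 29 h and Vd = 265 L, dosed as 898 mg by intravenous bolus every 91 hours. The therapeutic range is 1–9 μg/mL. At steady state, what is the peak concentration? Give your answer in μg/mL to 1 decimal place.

k = ln2/t½ = ln2/29 ≈ 0.023902 h⁻¹; fraction remaining f = e^(−kτ) = e^(−0.023902×91) ≈ 0.1136.
Accumulation ratio R = 1/(1 − f) ≈ 1/0.8864 ≈ 1.1282.
Single-dose peak C₀ = D/Vd = 898/265 ≈ 3.389 μg/mL.
Steady-state peak Cmax,ss = C₀·R ≈ 3.389 × 1.1282 ≈ 3.823 μg/mL.
Peak 3.8 μg/mL vs MTC 9 μg/mL: below toxic threshold.

3.8 μg/mL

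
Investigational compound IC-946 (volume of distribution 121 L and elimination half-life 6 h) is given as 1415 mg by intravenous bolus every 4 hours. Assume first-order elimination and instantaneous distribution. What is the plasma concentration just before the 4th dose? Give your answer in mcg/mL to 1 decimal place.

f = (1/2)^(τ/t½) = (1/2)^(4/6) ≈ 0.6300.
C₀ = D/Vd = 1415/121 ≈ 11.694 mcg/mL.
Before the 4th dose, 3 doses have been given. Superposition: Cmin = C₀·(f + f² + … + f^3).
≈ 11.694 × (0.6300 + 0.3969 + 0.2500) ≈ 11.694 × 1.2769 ≈ 14.932 mcg/mL.

14.9 mcg/mL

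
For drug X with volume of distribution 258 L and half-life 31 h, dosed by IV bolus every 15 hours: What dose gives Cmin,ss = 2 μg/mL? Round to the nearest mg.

206 mg

τ/t½ = 15/31 ≈ 0.48387, so f = (1/2)^(15/31) ≈ 0.715056.
Cmin,ss = (D/Vd)·f/(1−f), so D = Cmin,ss·Vd·(1−f)/f.
D = 2 × 258 × (1−f)/f ≈ 2 × 258 × 0.39849 ≈ 205.62 mg.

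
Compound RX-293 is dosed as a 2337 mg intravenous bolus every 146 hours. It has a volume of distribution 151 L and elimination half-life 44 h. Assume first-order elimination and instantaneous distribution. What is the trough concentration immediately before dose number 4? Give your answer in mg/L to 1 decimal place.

f = (1/2)^(τ/t½) = (1/2)^(146/44) ≈ 0.1003.
C₀ = D/Vd = 2337/151 ≈ 15.477 mg/L.
Before the 4th dose, 3 doses have been given. Superposition: Cmin = C₀·(f + f² + … + f^3).
≈ 15.477 × (0.1003 + 0.0101 + 0.0010) ≈ 15.477 × 0.1114 ≈ 1.724 mg/L.

1.7 mg/L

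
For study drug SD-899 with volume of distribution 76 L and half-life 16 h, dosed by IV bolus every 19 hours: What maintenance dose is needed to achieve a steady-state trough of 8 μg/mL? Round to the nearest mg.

τ/t½ = 19/16 ≈ 1.1875, so f = (1/2)^(19/16) ≈ 0.439063.
Cmin,ss = (D/Vd)·f/(1−f), so D = Cmin,ss·Vd·(1−f)/f.
D = 8 × 76 × (1−f)/f ≈ 8 × 76 × 1.27758 ≈ 776.77 mg.

777 mg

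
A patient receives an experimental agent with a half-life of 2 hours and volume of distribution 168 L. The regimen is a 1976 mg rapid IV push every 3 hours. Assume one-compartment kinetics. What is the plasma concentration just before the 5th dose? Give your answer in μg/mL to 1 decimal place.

f = (1/2)^(τ/t½) = (1/2)^(3/2) ≈ 0.3536.
C₀ = D/Vd = 1976/168 ≈ 11.762 μg/mL.
Before the 5th dose, 4 doses have been given. Superposition: Cmin = C₀·(f + f² + … + f^4).
≈ 11.762 × (0.3536 + 0.1250 + 0.0442 + 0.0156) ≈ 11.762 × 0.5384 ≈ 6.333 μg/mL.

6.3 μg/mL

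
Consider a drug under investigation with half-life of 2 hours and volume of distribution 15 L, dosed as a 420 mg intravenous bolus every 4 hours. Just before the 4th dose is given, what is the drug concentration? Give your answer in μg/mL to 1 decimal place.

f = (1/2)^(τ/t½) = (1/2)^(4/2) ≈ 0.2500.
C₀ = D/Vd = 420/15 ≈ 28.000 μg/mL.
Before the 4th dose, 3 doses have been given. Superposition: Cmin = C₀·(f + f² + … + f^3).
≈ 28.000 × (0.2500 + 0.0625 + 0.0156) ≈ 28.000 × 0.3281 ≈ 9.187 μg/mL.

9.2 μg/mL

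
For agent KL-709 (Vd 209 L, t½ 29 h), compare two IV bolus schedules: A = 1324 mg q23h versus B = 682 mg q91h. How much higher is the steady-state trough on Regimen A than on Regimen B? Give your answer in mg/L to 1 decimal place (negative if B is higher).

Regimen A: f = (1/2)^(23/29) ≈ 0.5771; Cmin,ss = (1324/209)·f/(1−f) ≈ 8.645 mg/L.
Regimen B: f = (1/2)^(91/29) ≈ 0.1136; Cmin,ss = (682/209)·f/(1−f) ≈ 0.418 mg/L.
Difference ≈ 8.645 − 0.418 ≈ 8.227 mg/L.

8.2 mg/L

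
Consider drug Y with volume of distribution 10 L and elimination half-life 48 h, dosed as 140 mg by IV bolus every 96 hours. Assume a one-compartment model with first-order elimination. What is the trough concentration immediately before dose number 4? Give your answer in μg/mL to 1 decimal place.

f = (1/2)^(τ/t½) = (1/2)^(96/48) ≈ 0.2500.
C₀ = D/Vd = 140/10 ≈ 14.000 μg/mL.
Before the 4th dose, 3 doses have been given. Superposition: Cmin = C₀·(f + f² + … + f^3).
≈ 14.000 × (0.2500 + 0.0625 + 0.0156) ≈ 14.000 × 0.3281 ≈ 4.593 μg/mL.

4.6 μg/mL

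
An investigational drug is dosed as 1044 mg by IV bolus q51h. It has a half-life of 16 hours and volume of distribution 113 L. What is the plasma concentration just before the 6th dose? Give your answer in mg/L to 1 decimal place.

f = (1/2)^(τ/t½) = (1/2)^(51/16) ≈ 0.1098.
C₀ = D/Vd = 1044/113 ≈ 9.239 mg/L.
Before the 6th dose, 5 doses have been given. Superposition: Cmin = C₀·(f + f² + … + f^5).
≈ 9.239 × (0.1098 + 0.0121 + 0.0013 + 0.0001 + 0.0000) ≈ 9.239 × 0.1233 ≈ 1.139 mg/L.

1.1 mg/L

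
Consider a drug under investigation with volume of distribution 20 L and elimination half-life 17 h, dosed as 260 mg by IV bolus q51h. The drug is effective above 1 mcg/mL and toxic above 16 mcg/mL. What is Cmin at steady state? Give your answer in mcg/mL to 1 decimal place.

1.9 mcg/mL

The dosing interval is 3 half-lives, so f = 2^(−3) = 0.125.
Accumulation ratio R = 1/(1 − f) = 1/0.875 = 8/7.
Single-dose peak C₀ = D/Vd = 260/20 = 13 mcg/mL.
Steady-state peak Cmax,ss = C₀·R = 13 × 8/7 ≈ 14.857 mcg/mL.
Steady-state trough Cmin,ss = Cmax,ss·f ≈ 14.857 × 0.125 ≈ 1.857 mcg/mL.
Trough 1.9 mcg/mL vs MEC 1 mcg/mL: adequate.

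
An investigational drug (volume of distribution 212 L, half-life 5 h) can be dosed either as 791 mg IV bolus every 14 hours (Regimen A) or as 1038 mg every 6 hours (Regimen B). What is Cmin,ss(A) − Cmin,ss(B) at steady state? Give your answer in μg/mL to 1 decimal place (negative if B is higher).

Regimen A: f = (1/2)^(14/5) ≈ 0.1436; Cmin,ss = (791/212)·f/(1−f) ≈ 0.626 μg/mL.
Regimen B: f = (1/2)^(6/5) ≈ 0.4353; Cmin,ss = (1038/212)·f/(1−f) ≈ 3.774 μg/mL.
Difference ≈ 0.626 − 3.774 ≈ -3.148 μg/mL.

-3.1 μg/mL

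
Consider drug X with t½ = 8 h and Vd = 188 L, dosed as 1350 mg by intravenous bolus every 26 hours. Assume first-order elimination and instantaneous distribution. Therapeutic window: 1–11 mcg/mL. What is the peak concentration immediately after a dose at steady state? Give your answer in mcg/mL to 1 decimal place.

τ/t½ = 26/8 ≈ 3.25, so fraction remaining f = (1/2)^(26/8) ≈ 0.1051.
At steady state, accumulation factor R = 1/(1 − e^(−kτ)) ≈ 1.1174.
Single-dose peak C₀ = D/Vd = 1350/188 ≈ 7.181 mcg/mL.
Steady-state peak Cmax,ss = C₀·R ≈ 7.181 × 1.1174 ≈ 8.024 mcg/mL.
Peak 8.0 mcg/mL vs MTC 11 mcg/mL: below toxic threshold.

8.0 mcg/mL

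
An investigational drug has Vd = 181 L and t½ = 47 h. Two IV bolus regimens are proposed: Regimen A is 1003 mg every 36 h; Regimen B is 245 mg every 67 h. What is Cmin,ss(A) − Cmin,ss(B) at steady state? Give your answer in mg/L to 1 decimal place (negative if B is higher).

Regimen A: f = (1/2)^(36/47) ≈ 0.5881; Cmin,ss = (1003/181)·f/(1−f) ≈ 7.912 mg/L.
Regimen B: f = (1/2)^(67/47) ≈ 0.3723; Cmin,ss = (245/181)·f/(1−f) ≈ 0.803 mg/L.
Difference ≈ 7.912 − 0.803 ≈ 7.109 mg/L.

7.1 mg/L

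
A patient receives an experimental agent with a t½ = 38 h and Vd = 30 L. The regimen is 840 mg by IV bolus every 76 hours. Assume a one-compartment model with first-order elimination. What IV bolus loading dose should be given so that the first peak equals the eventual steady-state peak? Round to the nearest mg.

1120 mg

f = (1/2)^(76/38) ≈ 0.250000; accumulation ratio R = 1/(1−f) ≈ 1.33333.
Loading dose to hit Cmax,ss on first dose: D_load = D_maint·R ≈ 840 × 1.33333 ≈ 1120.00 mg.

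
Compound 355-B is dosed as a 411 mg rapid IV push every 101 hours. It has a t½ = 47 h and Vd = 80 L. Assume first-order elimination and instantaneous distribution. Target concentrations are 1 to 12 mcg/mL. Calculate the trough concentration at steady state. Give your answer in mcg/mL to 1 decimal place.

1.5 mcg/mL

k = ln2/t½ = ln2/47 ≈ 0.014748 h⁻¹; fraction remaining f = e^(−kτ) = e^(−0.014748×101) ≈ 0.2255.
Each bolus raises the concentration by D/Vd = 411/80 ≈ 5.138 mcg/mL.
Steady-state trough Cmin,ss = C₀·f/(1−f) ≈ 5.138 × 0.2255/0.7745 ≈ 1.496 mcg/mL.
Trough 1.5 mcg/mL vs MEC 1 mcg/mL: adequate.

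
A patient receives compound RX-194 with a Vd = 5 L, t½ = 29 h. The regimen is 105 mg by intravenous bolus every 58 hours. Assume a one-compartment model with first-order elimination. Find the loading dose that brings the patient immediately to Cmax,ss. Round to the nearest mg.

140 mg

f = (1/2)^(58/29) ≈ 0.250000; accumulation ratio R = 1/(1−f) ≈ 1.33333.
Loading dose to hit Cmax,ss on first dose: D_load = D_maint·R ≈ 105 × 1.33333 ≈ 140.00 mg.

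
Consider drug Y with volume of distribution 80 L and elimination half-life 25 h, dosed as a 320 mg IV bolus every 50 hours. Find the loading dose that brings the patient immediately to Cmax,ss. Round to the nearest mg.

427 mg

f = (1/2)^(50/25) ≈ 0.250000; accumulation ratio R = 1/(1−f) ≈ 1.33333.
Loading dose to hit Cmax,ss on first dose: D_load = D_maint·R ≈ 320 × 1.33333 ≈ 426.67 mg.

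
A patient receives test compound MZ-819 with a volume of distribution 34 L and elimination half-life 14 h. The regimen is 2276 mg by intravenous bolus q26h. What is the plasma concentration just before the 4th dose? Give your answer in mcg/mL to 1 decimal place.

f = (1/2)^(τ/t½) = (1/2)^(26/14) ≈ 0.2760.
C₀ = D/Vd = 2276/34 ≈ 66.941 mcg/mL.
Before the 4th dose, 3 doses have been given. Superposition: Cmin = C₀·(f + f² + … + f^3).
≈ 66.941 × (0.2760 + 0.0762 + 0.0210) ≈ 66.941 × 0.3732 ≈ 24.982 mcg/mL.

25.0 mcg/mL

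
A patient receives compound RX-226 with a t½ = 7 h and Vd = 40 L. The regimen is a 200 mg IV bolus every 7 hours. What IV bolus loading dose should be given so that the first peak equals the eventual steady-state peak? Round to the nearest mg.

f = (1/2)^(7/7) ≈ 0.500000; accumulation ratio R = 1/(1−f) ≈ 2.00000.
Loading dose to hit Cmax,ss on first dose: D_load = D_maint·R ≈ 200 × 2.00000 ≈ 400.00 mg.

400 mg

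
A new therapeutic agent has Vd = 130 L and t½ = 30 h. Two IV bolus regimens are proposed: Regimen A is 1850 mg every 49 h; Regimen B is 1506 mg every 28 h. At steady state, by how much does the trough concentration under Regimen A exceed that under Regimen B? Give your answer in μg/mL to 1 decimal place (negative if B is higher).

-6.0 μg/mL

Regimen A: f = (1/2)^(49/30) ≈ 0.3223; Cmin,ss = (1850/130)·f/(1−f) ≈ 6.768 μg/mL.
Regimen B: f = (1/2)^(28/30) ≈ 0.5236; Cmin,ss = (1506/130)·f/(1−f) ≈ 12.732 μg/mL.
Difference ≈ 6.768 − 12.732 ≈ -5.964 μg/mL.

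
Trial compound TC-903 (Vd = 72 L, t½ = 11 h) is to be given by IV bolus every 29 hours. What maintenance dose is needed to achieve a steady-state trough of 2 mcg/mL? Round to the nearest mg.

751 mg

τ/t½ = 29/11 ≈ 2.6364, so f = (1/2)^(29/11) ≈ 0.160833.
Cmin,ss = (D/Vd)·f/(1−f), so D = Cmin,ss·Vd·(1−f)/f.
D = 2 × 72 × (1−f)/f ≈ 2 × 72 × 5.21763 ≈ 751.34 mg.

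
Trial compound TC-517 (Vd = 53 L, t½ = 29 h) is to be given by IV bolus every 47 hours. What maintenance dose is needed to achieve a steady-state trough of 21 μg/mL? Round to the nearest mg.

2310 mg

τ/t½ = 47/29 ≈ 1.6207, so f = (1/2)^(47/29) ≈ 0.325180.
Cmin,ss = (D/Vd)·f/(1−f), so D = Cmin,ss·Vd·(1−f)/f.
D = 21 × 53 × (1−f)/f ≈ 21 × 53 × 2.07522 ≈ 2309.72 mg.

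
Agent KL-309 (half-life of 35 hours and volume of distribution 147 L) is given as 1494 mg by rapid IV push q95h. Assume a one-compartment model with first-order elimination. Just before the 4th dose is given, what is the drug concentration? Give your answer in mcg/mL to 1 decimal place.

f = (1/2)^(τ/t½) = (1/2)^(95/35) ≈ 0.1524.
C₀ = D/Vd = 1494/147 ≈ 10.163 mcg/mL.
Before the 4th dose, 3 doses have been given. Superposition: Cmin = C₀·(f + f² + … + f^3).
≈ 10.163 × (0.1524 + 0.0232 + 0.0035) ≈ 10.163 × 0.1791 ≈ 1.820 mcg/mL.

1.8 mcg/mL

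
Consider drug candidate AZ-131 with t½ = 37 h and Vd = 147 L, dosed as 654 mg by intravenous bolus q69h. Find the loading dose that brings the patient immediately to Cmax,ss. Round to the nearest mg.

902 mg

f = (1/2)^(69/37) ≈ 0.274549; accumulation ratio R = 1/(1−f) ≈ 1.37845.
Loading dose to hit Cmax,ss on first dose: D_load = D_maint·R ≈ 654 × 1.37845 ≈ 901.51 mg.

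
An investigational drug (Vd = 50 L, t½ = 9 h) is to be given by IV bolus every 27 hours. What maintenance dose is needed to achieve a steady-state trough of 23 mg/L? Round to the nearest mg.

τ/t½ = 27/9 ≈ 3, so f = (1/2)^(27/9) ≈ 0.125000.
Cmin,ss = (D/Vd)·f/(1−f), so D = Cmin,ss·Vd·(1−f)/f.
D = 23 × 50 × (1−f)/f ≈ 23 × 50 × 7.00000 ≈ 8050.00 mg.

8050 mg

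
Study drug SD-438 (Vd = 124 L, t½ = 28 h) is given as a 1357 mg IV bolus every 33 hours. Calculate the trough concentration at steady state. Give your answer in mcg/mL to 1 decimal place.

τ/t½ = 33/28 ≈ 1.1786, so fraction remaining f = (1/2)^(33/28) ≈ 0.4418.
Single-dose peak C₀ = D/Vd = 1357/124 ≈ 10.944 mcg/mL.
Steady-state trough Cmin,ss = C₀·f/(1−f) ≈ 10.944 × 0.4418/0.5582 ≈ 8.662 mcg/mL.

8.7 mcg/mL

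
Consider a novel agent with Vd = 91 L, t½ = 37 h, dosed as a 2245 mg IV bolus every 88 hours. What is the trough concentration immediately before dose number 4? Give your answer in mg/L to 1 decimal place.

5.8 mg/L

f = (1/2)^(τ/t½) = (1/2)^(88/37) ≈ 0.1923.
C₀ = D/Vd = 2245/91 ≈ 24.670 mg/L.
Before the 4th dose, 3 doses have been given. Superposition: Cmin = C₀·(f + f² + … + f^3).
≈ 24.670 × (0.1923 + 0.0370 + 0.0071) ≈ 24.670 × 0.2364 ≈ 5.832 mg/L.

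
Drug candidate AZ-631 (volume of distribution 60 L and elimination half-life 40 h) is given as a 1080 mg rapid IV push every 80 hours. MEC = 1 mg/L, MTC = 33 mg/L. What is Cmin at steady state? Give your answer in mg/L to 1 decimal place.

6.0 mg/L

τ = 80 h = 2 half-lives, so f = (1/2)^2 = 0.25.
Accumulation ratio R = 1/(1 − f) = 1/0.75 = 4/3.
Single-dose peak C₀ = D/Vd = 1080/60 = 18 mg/L.
Steady-state peak Cmax,ss = C₀·R = 18 × 4/3 ≈ 24.000 mg/L.
Steady-state trough Cmin,ss = Cmax,ss·f ≈ 24.000 × 0.25 ≈ 6.000 mg/L.
Trough 6.0 mg/L vs MEC 1 mg/L: adequate.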